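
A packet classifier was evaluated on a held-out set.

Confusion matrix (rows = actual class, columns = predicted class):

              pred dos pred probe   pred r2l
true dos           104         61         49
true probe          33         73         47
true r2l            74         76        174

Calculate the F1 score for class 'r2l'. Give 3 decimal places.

0.586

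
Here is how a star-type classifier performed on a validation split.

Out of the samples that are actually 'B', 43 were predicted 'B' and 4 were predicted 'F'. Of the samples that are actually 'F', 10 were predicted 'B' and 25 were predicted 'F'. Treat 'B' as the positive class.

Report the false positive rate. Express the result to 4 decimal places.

FPR = FP/(FP+TN) = 10/(10+25) = 0.2857

0.2857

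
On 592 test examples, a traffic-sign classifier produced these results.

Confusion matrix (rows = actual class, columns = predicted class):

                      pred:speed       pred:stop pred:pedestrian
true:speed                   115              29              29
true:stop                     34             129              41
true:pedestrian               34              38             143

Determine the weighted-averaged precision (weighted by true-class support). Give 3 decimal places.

0.654

Per-class precision (TP/(TP+FP)):
  speed: TP=115, FP=34+34=68 → 115/183 = 0.6284
  stop: TP=129, FP=29+38=67 → 129/196 = 0.6582
  pedestrian: TP=143, FP=29+41=70 → 143/213 = 0.6714
Weighted-precision = Σ (supportᵢ/N)·precisionᵢ with N=592: (173/592)·0.6284 + (204/592)·0.6582 + (215/592)·0.6714 = 0.654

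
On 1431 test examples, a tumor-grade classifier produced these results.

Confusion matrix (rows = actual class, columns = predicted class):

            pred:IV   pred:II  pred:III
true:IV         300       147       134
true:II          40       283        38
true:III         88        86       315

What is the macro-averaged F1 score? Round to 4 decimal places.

0.6285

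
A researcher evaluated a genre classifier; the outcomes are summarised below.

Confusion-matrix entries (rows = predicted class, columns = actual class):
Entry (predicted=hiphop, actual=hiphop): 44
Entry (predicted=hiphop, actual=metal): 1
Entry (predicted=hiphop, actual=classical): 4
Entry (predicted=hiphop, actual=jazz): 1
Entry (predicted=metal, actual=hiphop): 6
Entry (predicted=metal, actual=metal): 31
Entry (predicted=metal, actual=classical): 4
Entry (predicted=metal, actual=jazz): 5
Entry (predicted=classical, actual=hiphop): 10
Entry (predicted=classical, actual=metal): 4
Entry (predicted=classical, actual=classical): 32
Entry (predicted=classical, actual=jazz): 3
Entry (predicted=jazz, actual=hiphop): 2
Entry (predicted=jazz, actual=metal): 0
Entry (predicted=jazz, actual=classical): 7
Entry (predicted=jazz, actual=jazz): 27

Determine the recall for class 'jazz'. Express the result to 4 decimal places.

0.7500

Treat 'jazz' as positive and all other classes as negative.
recall = TP/(TP+FN).
jazz: TP=27, FN=1+5+3=9 → 27/36 = 0.75000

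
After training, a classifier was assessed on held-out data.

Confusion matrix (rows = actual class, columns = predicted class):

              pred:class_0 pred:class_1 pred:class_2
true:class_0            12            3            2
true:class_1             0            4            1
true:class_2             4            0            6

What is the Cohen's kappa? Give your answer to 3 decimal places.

Observed agreement pₒ = trace/N = 22/32 = 0.6875
Expected agreement pₑ = Σ (rowᵢ·colᵢ)/N² = (17·16 + 5·7 + 10·9)/32² = 0.3877
κ = (pₒ − pₑ)/(1 − pₑ) = (0.6875 − 0.3877)/(1 − 0.3877) = 0.490

0.490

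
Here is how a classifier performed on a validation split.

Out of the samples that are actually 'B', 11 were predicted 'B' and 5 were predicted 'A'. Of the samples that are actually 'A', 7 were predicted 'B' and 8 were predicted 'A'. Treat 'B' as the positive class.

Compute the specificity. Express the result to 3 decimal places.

0.533

Specificity = TN/(TN+FP) = 8/(8+7) = 0.533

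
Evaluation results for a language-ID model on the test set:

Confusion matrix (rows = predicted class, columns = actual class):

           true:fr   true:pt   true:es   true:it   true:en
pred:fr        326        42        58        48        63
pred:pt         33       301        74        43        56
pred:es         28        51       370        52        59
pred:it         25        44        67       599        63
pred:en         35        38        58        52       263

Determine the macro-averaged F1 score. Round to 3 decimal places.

0.641

Per-class F1 score (2·TP/(2·TP+FP+FN)):
  fr: TP=326, FP=42+58+48+63=211, FN=33+28+25+35=121 → 652/984 = 0.6626
  pt: TP=301, FP=33+74+43+56=206, FN=42+51+44+38=175 → 602/983 = 0.6124
  es: TP=370, FP=28+51+52+59=190, FN=58+74+67+58=257 → 740/1187 = 0.6234
  it: TP=599, FP=25+44+67+63=199, FN=48+43+52+52=195 → 1198/1592 = 0.7525
  en: TP=263, FP=35+38+58+52=183, FN=63+56+59+63=241 → 526/950 = 0.5537
Macro-F1 score = mean = (0.6626 + 0.6124 + 0.6234 + 0.7525 + 0.5537) / 5 = 0.641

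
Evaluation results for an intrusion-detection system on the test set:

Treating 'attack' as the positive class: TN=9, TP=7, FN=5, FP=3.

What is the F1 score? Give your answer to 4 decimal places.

0.6364

Precision = TP/(TP+FP) = 7/10 = 0.7000
Recall = TP/(TP+FN) = 7/12 = 0.5833
F1 = 2·TP/(2·TP+FP+FN) = 14/22 = 0.6364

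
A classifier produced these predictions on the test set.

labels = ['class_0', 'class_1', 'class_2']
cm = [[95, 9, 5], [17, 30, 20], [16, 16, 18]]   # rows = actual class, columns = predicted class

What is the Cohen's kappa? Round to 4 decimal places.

0.4005

Observed agreement pₒ = trace/N = 143/226 = 0.63274
Expected agreement pₑ = Σ (rowᵢ·colᵢ)/N² = (109·128 + 67·55 + 50·43)/226² = 0.38740
κ = (pₒ − pₑ)/(1 − pₑ) = (0.63274 − 0.38740)/(1 − 0.38740) = 0.4005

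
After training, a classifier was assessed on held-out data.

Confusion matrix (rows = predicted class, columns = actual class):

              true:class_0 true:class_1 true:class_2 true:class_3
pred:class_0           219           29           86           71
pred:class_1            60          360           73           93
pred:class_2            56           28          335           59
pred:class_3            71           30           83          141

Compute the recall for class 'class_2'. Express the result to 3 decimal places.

0.581

recall = TP/(TP+FN).
class_2: TP=335, FN=86+73+83=242 → 335/577 = 0.5806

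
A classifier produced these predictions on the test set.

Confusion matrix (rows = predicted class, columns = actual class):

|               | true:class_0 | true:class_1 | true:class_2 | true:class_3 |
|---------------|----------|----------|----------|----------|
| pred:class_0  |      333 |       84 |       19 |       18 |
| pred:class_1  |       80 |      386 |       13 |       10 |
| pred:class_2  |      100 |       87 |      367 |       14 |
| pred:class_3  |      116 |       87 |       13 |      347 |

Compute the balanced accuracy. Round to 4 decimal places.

0.7279

Balanced accuracy = mean of per-class recall.
  class_0: recall = 333/629 = 0.52941
  class_1: recall = 386/644 = 0.59938
  class_2: recall = 367/412 = 0.89078
  class_3: recall = 347/389 = 0.89203
Mean = (0.52941 + 0.59938 + 0.89078 + 0.89203) / 4 = 0.7279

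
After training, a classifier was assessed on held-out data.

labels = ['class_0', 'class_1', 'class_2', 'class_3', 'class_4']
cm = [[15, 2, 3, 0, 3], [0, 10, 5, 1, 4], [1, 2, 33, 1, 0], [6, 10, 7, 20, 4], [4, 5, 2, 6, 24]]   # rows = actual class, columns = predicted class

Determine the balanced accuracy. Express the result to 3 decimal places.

Balanced accuracy = mean of per-class recall.
  class_0: recall = 15/23 = 0.6522
  class_1: recall = 10/20 = 0.5000
  class_2: recall = 33/37 = 0.8919
  class_3: recall = 20/47 = 0.4255
  class_4: recall = 24/41 = 0.5854
Mean = (0.6522 + 0.5000 + 0.8919 + 0.4255 + 0.5854) / 5 = 0.611

0.611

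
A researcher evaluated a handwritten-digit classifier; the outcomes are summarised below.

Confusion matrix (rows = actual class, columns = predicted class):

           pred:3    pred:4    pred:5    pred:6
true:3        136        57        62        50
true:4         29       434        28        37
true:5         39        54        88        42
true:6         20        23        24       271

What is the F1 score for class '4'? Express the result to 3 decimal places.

Take TP from the diagonal, FP from the rest of the '4' prediction marginal, FN from the rest of the '4' actual marginal.
F1 score = 2·TP/(2·TP+FP+FN).
4: TP=434, FP=57+54+23=134, FN=29+28+37=94 → 868/1096 = 0.7920

0.792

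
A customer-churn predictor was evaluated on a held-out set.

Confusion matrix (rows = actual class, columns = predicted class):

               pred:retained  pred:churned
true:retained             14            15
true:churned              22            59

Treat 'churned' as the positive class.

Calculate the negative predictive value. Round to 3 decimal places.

0.389

NPV = TN/(TN+FN) = 14/(14+22) = 0.389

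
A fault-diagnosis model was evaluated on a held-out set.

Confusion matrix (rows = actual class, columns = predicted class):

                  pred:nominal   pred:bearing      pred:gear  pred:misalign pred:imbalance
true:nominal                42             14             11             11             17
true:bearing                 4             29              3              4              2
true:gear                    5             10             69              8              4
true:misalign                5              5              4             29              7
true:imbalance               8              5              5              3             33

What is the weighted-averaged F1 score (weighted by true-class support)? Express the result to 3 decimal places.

Per-class F1 score (2·TP/(2·TP+FP+FN)):
  nominal: TP=42, FP=4+5+5+8=22, FN=14+11+11+17=53 → 84/159 = 0.5283
  bearing: TP=29, FP=14+10+5+5=34, FN=4+3+4+2=13 → 58/105 = 0.5524
  gear: TP=69, FP=11+3+4+5=23, FN=5+10+8+4=27 → 138/188 = 0.7340
  misalign: TP=29, FP=11+4+8+3=26, FN=5+5+4+7=21 → 58/105 = 0.5524
  imbalance: TP=33, FP=17+2+4+7=30, FN=8+5+5+3=21 → 66/117 = 0.5641
Weighted-F1 score = Σ (supportᵢ/N)·F1 scoreᵢ with N=337: (95/337)·0.5283 + (42/337)·0.5524 + (96/337)·0.7340 + (50/337)·0.5524 + (54/337)·0.5641 = 0.599

0.599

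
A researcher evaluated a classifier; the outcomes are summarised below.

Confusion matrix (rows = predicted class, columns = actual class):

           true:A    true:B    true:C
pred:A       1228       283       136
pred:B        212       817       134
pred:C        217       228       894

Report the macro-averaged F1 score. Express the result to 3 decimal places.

Per-class F1 score (2·TP/(2·TP+FP+FN)):
  A: TP=1228, FP=283+136=419, FN=212+217=429 → 2456/3304 = 0.7433
  B: TP=817, FP=212+134=346, FN=283+228=511 → 1634/2491 = 0.6560
  C: TP=894, FP=217+228=445, FN=136+134=270 → 1788/2503 = 0.7143
Macro-F1 score = mean = (0.7433 + 0.6560 + 0.7143) / 3 = 0.705

0.705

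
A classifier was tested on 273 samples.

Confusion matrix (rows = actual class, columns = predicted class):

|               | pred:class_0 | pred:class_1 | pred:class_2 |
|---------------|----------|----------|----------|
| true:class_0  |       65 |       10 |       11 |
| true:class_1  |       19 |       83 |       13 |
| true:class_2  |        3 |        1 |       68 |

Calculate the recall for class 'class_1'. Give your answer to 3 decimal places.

0.722

Treat 'class_1' as positive and all other classes as negative.
recall = TP/(TP+FN).
class_1: TP=83, FN=19+13=32 → 83/115 = 0.7217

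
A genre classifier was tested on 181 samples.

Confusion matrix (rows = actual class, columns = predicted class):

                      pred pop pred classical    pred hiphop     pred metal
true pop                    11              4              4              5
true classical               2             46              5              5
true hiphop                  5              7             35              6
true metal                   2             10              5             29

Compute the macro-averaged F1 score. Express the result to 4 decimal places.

0.6399

Per-class F1 score (2·TP/(2·TP+FP+FN)):
  pop: TP=11, FP=2+5+2=9, FN=4+4+5=13 → 22/44 = 0.50000
  classical: TP=46, FP=4+7+10=21, FN=2+5+5=12 → 92/125 = 0.73600
  hiphop: TP=35, FP=4+5+5=14, FN=5+7+6=18 → 70/102 = 0.68627
  metal: TP=29, FP=5+5+6=16, FN=2+10+5=17 → 58/91 = 0.63736
Macro-F1 score = mean = (0.50000 + 0.73600 + 0.68627 + 0.63736) / 4 = 0.6399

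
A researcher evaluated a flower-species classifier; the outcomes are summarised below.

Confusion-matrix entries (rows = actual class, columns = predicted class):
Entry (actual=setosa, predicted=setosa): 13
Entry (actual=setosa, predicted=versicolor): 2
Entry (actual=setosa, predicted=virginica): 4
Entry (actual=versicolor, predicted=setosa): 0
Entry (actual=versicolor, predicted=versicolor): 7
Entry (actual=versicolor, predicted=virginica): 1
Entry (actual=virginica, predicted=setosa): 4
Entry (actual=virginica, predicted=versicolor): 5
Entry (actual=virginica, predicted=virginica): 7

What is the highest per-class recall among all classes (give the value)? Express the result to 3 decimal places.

Per-class recall (TP/(TP+FN)):
  setosa: TP=13, FN=2+4=6 → 13/19 = 0.6842
  versicolor: TP=7, FN=0+1=1 → 7/8 = 0.8750
  virginica: TP=7, FN=4+5=9 → 7/16 = 0.4375
Highest is class 'versicolor' with recall = 0.875.

0.875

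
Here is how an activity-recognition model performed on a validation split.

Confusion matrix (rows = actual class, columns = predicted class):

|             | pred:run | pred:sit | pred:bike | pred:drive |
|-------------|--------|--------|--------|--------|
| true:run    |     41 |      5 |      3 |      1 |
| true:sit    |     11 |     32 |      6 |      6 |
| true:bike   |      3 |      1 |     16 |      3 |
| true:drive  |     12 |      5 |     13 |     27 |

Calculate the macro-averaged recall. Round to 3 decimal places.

Per-class recall (TP/(TP+FN)):
  run: TP=41, FN=5+3+1=9 → 41/50 = 0.8200
  sit: TP=32, FN=11+6+6=23 → 32/55 = 0.5818
  bike: TP=16, FN=3+1+3=7 → 16/23 = 0.6957
  drive: TP=27, FN=12+5+13=30 → 27/57 = 0.4737
Macro-recall = mean = (0.8200 + 0.5818 + 0.6957 + 0.4737) / 4 = 0.643

0.643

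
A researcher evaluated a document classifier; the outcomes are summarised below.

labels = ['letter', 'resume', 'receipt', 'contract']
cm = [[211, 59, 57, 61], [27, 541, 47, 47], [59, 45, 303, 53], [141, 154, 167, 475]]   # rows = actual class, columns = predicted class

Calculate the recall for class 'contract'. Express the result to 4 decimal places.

0.5069

recall = TP/(TP+FN).
contract: TP=475, FN=141+154+167=462 → 475/937 = 0.50694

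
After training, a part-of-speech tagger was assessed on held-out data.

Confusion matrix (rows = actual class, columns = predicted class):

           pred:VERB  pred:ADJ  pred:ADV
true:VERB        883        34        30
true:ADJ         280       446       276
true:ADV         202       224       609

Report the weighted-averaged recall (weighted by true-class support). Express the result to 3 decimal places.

0.649

Per-class recall (TP/(TP+FN)):
  VERB: TP=883, FN=34+30=64 → 883/947 = 0.9324
  ADJ: TP=446, FN=280+276=556 → 446/1002 = 0.4451
  ADV: TP=609, FN=202+224=426 → 609/1035 = 0.5884
Weighted-recall = Σ (supportᵢ/N)·recallᵢ with N=2984: (947/2984)·0.9324 + (1002/2984)·0.4451 + (1035/2984)·0.5884 = 0.649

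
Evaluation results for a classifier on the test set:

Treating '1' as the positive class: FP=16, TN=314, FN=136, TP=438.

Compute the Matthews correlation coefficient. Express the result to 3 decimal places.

0.688

MCC = (TP·TN − FP·FN) / √((TP+FP)(TP+FN)(TN+FP)(TN+FN))
Numerator = 438·314 − 16·136 = 135356
Denominator = √(454·574·330·450) = √38698506000 = 196719.3585
MCC = 135356 / 196719.3585 = 0.688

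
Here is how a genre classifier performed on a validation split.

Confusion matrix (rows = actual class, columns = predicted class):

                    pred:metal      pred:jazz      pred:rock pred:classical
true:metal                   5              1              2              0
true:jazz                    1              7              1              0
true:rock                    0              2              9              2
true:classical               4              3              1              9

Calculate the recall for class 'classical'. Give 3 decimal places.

One-vs-rest for 'classical': TP = diagonal; FP = other classes predicted 'classical'; FN = 'classical' predicted as other.
recall = TP/(TP+FN).
classical: TP=9, FN=4+3+1=8 → 9/17 = 0.5294

0.529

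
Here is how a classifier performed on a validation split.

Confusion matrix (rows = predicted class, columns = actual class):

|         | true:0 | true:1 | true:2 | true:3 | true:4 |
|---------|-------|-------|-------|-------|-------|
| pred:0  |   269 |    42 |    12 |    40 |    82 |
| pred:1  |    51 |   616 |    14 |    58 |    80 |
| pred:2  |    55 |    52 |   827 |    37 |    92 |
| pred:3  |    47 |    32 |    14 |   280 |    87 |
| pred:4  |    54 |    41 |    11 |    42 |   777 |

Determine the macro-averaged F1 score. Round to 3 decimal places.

0.715

Per-class F1 score (2·TP/(2·TP+FP+FN)):
  0: TP=269, FP=42+12+40+82=176, FN=51+55+47+54=207 → 538/921 = 0.5841
  1: TP=616, FP=51+14+58+80=203, FN=42+52+32+41=167 → 1232/1602 = 0.7690
  2: TP=827, FP=55+52+37+92=236, FN=12+14+14+11=51 → 1654/1941 = 0.8521
  3: TP=280, FP=47+32+14+87=180, FN=40+58+37+42=177 → 560/917 = 0.6107
  4: TP=777, FP=54+41+11+42=148, FN=82+80+92+87=341 → 1554/2043 = 0.7606
Macro-F1 score = mean = (0.5841 + 0.7690 + 0.8521 + 0.6107 + 0.7606) / 5 = 0.715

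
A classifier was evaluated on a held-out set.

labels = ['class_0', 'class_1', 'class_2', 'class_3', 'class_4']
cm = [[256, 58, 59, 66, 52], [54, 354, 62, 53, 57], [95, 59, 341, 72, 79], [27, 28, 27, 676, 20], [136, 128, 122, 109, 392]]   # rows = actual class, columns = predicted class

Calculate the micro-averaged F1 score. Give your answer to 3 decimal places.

0.597

Micro-averaging pools counts across classes: ΣTP=2019, ΣFP=1363, ΣFN=1363.
Micro-F1 score = 2·TP/(2·TP+FP+FN) on pooled counts = 0.597 (equals overall accuracy in single-label multiclass).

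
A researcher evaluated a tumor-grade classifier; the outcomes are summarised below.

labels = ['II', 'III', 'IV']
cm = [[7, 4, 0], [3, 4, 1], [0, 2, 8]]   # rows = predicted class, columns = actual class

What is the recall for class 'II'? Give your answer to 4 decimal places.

0.7000

Treat 'II' as positive and all other classes as negative.
recall = TP/(TP+FN).
II: TP=7, FN=3+0=3 → 7/10 = 0.70000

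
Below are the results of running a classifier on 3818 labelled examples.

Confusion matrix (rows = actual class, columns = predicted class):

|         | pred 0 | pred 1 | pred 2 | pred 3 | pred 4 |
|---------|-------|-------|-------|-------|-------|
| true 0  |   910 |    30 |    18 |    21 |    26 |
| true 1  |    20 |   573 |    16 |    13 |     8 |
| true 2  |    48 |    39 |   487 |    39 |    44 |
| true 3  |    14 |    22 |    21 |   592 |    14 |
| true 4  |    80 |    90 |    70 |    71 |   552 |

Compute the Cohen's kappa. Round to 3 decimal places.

0.768

Observed agreement pₒ = trace/N = 3114/3818 = 0.8156
Expected agreement pₑ = Σ (rowᵢ·colᵢ)/N² = (1005·1072 + 630·754 + 657·612 + 663·736 + 863·644)/3818² = 0.2057
κ = (pₒ − pₑ)/(1 − pₑ) = (0.8156 − 0.2057)/(1 − 0.2057) = 0.768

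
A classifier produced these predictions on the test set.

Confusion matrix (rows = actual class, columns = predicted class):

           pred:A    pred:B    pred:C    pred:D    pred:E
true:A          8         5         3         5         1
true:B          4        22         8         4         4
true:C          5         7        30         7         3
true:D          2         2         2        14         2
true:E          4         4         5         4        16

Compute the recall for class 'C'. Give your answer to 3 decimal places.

0.577

recall = TP/(TP+FN).
C: TP=30, FN=5+7+7+3=22 → 30/52 = 0.5769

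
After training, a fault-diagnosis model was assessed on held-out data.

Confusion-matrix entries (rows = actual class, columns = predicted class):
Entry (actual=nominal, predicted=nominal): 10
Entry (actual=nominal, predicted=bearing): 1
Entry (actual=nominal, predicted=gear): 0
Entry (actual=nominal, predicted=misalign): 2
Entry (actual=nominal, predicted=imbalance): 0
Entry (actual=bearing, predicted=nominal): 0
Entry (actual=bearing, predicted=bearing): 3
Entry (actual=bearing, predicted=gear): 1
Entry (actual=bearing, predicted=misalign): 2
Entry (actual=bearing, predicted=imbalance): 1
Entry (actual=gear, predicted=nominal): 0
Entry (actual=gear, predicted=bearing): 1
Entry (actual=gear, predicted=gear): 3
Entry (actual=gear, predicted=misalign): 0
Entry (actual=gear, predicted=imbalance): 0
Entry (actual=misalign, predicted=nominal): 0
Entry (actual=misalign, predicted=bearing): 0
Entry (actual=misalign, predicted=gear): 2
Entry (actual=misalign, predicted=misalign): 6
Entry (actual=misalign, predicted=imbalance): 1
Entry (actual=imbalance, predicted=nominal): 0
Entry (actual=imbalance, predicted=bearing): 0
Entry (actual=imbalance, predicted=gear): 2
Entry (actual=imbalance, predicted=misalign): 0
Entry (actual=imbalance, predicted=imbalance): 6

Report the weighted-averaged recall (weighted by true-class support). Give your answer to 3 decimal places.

0.683

Per-class recall (TP/(TP+FN)):
  nominal: TP=10, FN=1+0+2+0=3 → 10/13 = 0.7692
  bearing: TP=3, FN=0+1+2+1=4 → 3/7 = 0.4286
  gear: TP=3, FN=0+1+0+0=1 → 3/4 = 0.7500
  misalign: TP=6, FN=0+0+2+1=3 → 6/9 = 0.6667
  imbalance: TP=6, FN=0+0+2+0=2 → 6/8 = 0.7500
Weighted-recall = Σ (supportᵢ/N)·recallᵢ with N=41: (13/41)·0.7692 + (7/41)·0.4286 + (4/41)·0.7500 + (9/41)·0.6667 + (8/41)·0.7500 = 0.683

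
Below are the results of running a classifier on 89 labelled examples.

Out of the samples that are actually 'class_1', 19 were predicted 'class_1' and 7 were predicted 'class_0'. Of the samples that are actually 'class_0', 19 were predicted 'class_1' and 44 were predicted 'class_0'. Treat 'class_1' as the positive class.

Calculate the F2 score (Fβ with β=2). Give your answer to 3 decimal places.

Fβ = (1+β²)·TP / ((1+β²)·TP + β²·FN + FP), with β²=4
= 5·19 / (5·19 + 4·7 + 19) = 0.669

0.669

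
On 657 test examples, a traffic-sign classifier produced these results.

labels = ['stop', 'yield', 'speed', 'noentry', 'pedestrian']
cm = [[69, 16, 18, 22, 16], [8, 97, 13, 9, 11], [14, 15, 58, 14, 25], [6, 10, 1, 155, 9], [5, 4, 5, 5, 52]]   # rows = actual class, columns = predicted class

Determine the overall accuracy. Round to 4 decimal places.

Accuracy = trace / total = (69+97+58+155+52=431) / 657 = 431/657 = 0.6560

0.6560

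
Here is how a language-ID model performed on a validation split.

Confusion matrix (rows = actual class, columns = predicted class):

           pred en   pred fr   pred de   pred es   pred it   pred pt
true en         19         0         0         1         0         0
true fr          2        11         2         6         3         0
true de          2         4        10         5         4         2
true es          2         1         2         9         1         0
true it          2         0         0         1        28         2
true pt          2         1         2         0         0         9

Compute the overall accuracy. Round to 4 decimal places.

0.6466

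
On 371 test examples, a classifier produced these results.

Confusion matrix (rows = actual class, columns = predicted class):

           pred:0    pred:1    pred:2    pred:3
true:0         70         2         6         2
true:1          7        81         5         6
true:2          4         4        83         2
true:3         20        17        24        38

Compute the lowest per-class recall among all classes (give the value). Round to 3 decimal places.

0.384

Per-class recall (TP/(TP+FN)):
  0: TP=70, FN=2+6+2=10 → 70/80 = 0.8750
  1: TP=81, FN=7+5+6=18 → 81/99 = 0.8182
  2: TP=83, FN=4+4+2=10 → 83/93 = 0.8925
  3: TP=38, FN=20+17+24=61 → 38/99 = 0.3838
Lowest is class '3' with recall = 0.384.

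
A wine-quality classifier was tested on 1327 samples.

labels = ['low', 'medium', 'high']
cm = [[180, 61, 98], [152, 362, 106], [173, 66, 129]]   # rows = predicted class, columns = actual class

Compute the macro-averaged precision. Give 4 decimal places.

Per-class precision (TP/(TP+FP)):
  low: TP=180, FP=61+98=159 → 180/339 = 0.53097
  medium: TP=362, FP=152+106=258 → 362/620 = 0.58387
  high: TP=129, FP=173+66=239 → 129/368 = 0.35054
Macro-precision = mean = (0.53097 + 0.58387 + 0.35054) / 3 = 0.4885

0.4885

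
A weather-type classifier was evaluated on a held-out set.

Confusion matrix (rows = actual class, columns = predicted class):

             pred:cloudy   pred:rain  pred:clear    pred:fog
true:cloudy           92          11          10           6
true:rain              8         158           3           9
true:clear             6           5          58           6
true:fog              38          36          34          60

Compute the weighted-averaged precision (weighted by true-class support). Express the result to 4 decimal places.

0.6960

Per-class precision (TP/(TP+FP)):
  cloudy: TP=92, FP=8+6+38=52 → 92/144 = 0.63889
  rain: TP=158, FP=11+5+36=52 → 158/210 = 0.75238
  clear: TP=58, FP=10+3+34=47 → 58/105 = 0.55238
  fog: TP=60, FP=6+9+6=21 → 60/81 = 0.74074
Weighted-precision = Σ (supportᵢ/N)·precisionᵢ with N=540: (119/540)·0.63889 + (178/540)·0.75238 + (75/540)·0.55238 + (168/540)·0.74074 = 0.6960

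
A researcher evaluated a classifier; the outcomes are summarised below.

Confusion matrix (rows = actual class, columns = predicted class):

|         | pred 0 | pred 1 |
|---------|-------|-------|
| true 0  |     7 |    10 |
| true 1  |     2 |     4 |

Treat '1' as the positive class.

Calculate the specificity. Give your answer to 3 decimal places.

0.412

Specificity = TN/(TN+FP) = 7/(7+10) = 0.412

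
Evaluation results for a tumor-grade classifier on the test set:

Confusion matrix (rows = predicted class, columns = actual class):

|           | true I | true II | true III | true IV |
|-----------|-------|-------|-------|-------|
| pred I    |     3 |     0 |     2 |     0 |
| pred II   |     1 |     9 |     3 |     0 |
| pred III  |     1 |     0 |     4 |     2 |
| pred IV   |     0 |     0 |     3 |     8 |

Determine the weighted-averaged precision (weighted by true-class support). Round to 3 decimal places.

Per-class precision (TP/(TP+FP)):
  I: TP=3, FP=0+2+0=2 → 3/5 = 0.6000
  II: TP=9, FP=1+3+0=4 → 9/13 = 0.6923
  III: TP=4, FP=1+0+2=3 → 4/7 = 0.5714
  IV: TP=8, FP=0+0+3=3 → 8/11 = 0.7273
Weighted-precision = Σ (supportᵢ/N)·precisionᵢ with N=36: (5/36)·0.6000 + (9/36)·0.6923 + (12/36)·0.5714 + (10/36)·0.7273 = 0.649

0.649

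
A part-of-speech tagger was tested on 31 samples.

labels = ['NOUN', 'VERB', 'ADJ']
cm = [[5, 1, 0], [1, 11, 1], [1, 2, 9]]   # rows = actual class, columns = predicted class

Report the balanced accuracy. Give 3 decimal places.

Balanced accuracy = mean of per-class recall.
  NOUN: recall = 5/6 = 0.8333
  VERB: recall = 11/13 = 0.8462
  ADJ: recall = 9/12 = 0.7500
Mean = (0.8333 + 0.8462 + 0.7500) / 3 = 0.810

0.810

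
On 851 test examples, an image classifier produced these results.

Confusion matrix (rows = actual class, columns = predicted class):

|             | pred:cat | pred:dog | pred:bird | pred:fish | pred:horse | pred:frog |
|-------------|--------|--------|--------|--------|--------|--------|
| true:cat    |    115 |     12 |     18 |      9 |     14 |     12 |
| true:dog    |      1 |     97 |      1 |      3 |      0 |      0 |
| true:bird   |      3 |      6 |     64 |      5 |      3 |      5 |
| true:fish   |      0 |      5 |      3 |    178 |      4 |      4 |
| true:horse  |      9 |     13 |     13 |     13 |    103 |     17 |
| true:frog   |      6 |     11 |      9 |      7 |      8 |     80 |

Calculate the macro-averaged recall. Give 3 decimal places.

0.754

Per-class recall (TP/(TP+FN)):
  cat: TP=115, FN=12+18+9+14+12=65 → 115/180 = 0.6389
  dog: TP=97, FN=1+1+3+0+0=5 → 97/102 = 0.9510
  bird: TP=64, FN=3+6+5+3+5=22 → 64/86 = 0.7442
  fish: TP=178, FN=0+5+3+4+4=16 → 178/194 = 0.9175
  horse: TP=103, FN=9+13+13+13+17=65 → 103/168 = 0.6131
  frog: TP=80, FN=6+11+9+7+8=41 → 80/121 = 0.6612
Macro-recall = mean = (0.6389 + 0.9510 + 0.7442 + 0.9175 + 0.6131 + 0.6612) / 6 = 0.754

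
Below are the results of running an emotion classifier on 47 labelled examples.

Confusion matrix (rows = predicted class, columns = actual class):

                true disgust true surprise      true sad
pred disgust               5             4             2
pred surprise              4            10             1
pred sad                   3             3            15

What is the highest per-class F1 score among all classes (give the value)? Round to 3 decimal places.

Per-class F1 score (2·TP/(2·TP+FP+FN)):
  disgust: TP=5, FP=4+2=6, FN=4+3=7 → 10/23 = 0.4348
  surprise: TP=10, FP=4+1=5, FN=4+3=7 → 20/32 = 0.6250
  sad: TP=15, FP=3+3=6, FN=2+1=3 → 30/39 = 0.7692
Highest is class 'sad' with F1 score = 0.769.

0.769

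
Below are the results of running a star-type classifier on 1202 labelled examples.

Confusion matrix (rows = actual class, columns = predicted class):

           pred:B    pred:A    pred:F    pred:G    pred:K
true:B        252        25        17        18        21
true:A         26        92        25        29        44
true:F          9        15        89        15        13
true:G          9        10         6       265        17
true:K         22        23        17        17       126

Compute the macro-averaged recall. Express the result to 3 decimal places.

0.658

Per-class recall (TP/(TP+FN)):
  B: TP=252, FN=25+17+18+21=81 → 252/333 = 0.7568
  A: TP=92, FN=26+25+29+44=124 → 92/216 = 0.4259
  F: TP=89, FN=9+15+15+13=52 → 89/141 = 0.6312
  G: TP=265, FN=9+10+6+17=42 → 265/307 = 0.8632
  K: TP=126, FN=22+23+17+17=79 → 126/205 = 0.6146
Macro-recall = mean = (0.7568 + 0.4259 + 0.6312 + 0.8632 + 0.6146) / 5 = 0.658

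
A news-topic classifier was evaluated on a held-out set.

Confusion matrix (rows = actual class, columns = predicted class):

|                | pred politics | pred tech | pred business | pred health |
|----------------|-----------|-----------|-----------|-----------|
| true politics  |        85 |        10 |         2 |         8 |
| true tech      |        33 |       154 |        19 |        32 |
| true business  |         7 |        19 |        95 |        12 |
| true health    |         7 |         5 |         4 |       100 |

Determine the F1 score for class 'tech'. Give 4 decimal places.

F1 score = 2·TP/(2·TP+FP+FN).
tech: TP=154, FP=10+19+5=34, FN=33+19+32=84 → 308/426 = 0.72300

0.7230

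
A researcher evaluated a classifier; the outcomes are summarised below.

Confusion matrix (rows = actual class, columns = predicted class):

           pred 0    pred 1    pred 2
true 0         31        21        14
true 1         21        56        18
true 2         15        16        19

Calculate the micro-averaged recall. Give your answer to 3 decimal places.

Micro-averaging pools counts across classes: ΣTP=106, ΣFP=105, ΣFN=105.
Micro-recall = TP/(TP+FN) on pooled counts = 0.502 (equals overall accuracy in single-label multiclass).

0.502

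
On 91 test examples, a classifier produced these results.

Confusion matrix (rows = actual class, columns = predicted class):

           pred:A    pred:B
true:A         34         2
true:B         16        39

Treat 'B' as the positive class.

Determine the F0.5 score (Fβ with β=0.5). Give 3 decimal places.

Fβ = (1+β²)·TP / ((1+β²)·TP + β²·FN + FP), with β²=1/4
= 1.25·39 / (1.25·39 + 0.25·16 + 2) = 0.890

0.890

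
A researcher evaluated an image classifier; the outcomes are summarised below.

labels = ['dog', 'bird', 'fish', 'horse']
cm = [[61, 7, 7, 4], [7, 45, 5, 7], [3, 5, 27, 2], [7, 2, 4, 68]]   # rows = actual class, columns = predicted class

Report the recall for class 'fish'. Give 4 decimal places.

Take TP from the diagonal, FP from the rest of the 'fish' prediction marginal, FN from the rest of the 'fish' actual marginal.
recall = TP/(TP+FN).
fish: TP=27, FN=3+5+2=10 → 27/37 = 0.72973

0.7297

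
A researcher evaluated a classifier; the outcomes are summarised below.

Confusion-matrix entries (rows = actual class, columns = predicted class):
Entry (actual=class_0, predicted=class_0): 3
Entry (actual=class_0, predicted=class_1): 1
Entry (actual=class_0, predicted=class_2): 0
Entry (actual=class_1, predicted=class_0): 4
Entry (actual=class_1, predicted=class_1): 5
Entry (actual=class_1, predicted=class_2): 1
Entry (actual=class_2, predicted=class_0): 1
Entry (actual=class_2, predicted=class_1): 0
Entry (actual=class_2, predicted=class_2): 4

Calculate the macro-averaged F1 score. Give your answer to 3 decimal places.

0.642

Per-class F1 score (2·TP/(2·TP+FP+FN)):
  class_0: TP=3, FP=4+1=5, FN=1+0=1 → 6/12 = 0.5000
  class_1: TP=5, FP=1+0=1, FN=4+1=5 → 10/16 = 0.6250
  class_2: TP=4, FP=0+1=1, FN=1+0=1 → 8/10 = 0.8000
Macro-F1 score = mean = (0.5000 + 0.6250 + 0.8000) / 3 = 0.642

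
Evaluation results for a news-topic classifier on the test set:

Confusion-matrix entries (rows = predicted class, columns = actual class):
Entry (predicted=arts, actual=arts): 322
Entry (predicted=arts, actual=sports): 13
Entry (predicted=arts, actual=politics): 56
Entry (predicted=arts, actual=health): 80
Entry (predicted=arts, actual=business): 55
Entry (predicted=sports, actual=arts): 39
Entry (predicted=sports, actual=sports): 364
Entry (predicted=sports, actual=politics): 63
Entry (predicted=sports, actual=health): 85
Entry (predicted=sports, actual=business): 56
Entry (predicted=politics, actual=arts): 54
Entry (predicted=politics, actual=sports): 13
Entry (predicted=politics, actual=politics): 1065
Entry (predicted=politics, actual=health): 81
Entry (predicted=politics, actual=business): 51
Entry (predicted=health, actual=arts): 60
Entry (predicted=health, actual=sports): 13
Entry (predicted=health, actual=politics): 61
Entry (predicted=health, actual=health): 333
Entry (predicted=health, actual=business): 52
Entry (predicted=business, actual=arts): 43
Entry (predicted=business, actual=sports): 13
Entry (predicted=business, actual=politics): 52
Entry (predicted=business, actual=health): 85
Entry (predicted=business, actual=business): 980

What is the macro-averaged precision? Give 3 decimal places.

0.706

Per-class precision (TP/(TP+FP)):
  arts: TP=322, FP=13+56+80+55=204 → 322/526 = 0.6122
  sports: TP=364, FP=39+63+85+56=243 → 364/607 = 0.5997
  politics: TP=1065, FP=54+13+81+51=199 → 1065/1264 = 0.8426
  health: TP=333, FP=60+13+61+52=186 → 333/519 = 0.6416
  business: TP=980, FP=43+13+52+85=193 → 980/1173 = 0.8355
Macro-precision = mean = (0.6122 + 0.5997 + 0.8426 + 0.6416 + 0.8355) / 5 = 0.706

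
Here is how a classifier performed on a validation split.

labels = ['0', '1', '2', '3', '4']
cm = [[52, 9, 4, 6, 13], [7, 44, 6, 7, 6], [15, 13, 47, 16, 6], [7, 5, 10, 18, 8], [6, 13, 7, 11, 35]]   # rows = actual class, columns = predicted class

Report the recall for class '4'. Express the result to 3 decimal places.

Take TP from the diagonal, FP from the rest of the '4' prediction marginal, FN from the rest of the '4' actual marginal.
recall = TP/(TP+FN).
4: TP=35, FN=6+13+7+11=37 → 35/72 = 0.4861

0.486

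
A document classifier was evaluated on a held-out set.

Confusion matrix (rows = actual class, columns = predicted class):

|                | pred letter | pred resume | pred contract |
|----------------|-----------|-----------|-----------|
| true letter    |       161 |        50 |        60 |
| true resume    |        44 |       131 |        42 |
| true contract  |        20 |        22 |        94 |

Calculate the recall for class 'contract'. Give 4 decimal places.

0.6912

recall = TP/(TP+FN).
contract: TP=94, FN=20+22=42 → 94/136 = 0.69118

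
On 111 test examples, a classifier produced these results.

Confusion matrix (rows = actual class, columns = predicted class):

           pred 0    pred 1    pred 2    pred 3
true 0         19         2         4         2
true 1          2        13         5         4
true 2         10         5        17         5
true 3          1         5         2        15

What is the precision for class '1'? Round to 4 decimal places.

precision = TP/(TP+FP).
1: TP=13, FP=2+5+5=12 → 13/25 = 0.52000

0.5200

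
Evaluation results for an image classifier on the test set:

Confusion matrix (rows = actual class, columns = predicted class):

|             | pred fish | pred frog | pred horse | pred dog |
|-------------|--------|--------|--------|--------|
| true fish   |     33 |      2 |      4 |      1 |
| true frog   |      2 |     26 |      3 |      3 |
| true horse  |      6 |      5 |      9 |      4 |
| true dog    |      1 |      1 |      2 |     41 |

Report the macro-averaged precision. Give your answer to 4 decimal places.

0.7218

Per-class precision (TP/(TP+FP)):
  fish: TP=33, FP=2+6+1=9 → 33/42 = 0.78571
  frog: TP=26, FP=2+5+1=8 → 26/34 = 0.76471
  horse: TP=9, FP=4+3+2=9 → 9/18 = 0.50000
  dog: TP=41, FP=1+3+4=8 → 41/49 = 0.83673
Macro-precision = mean = (0.78571 + 0.76471 + 0.50000 + 0.83673) / 4 = 0.7218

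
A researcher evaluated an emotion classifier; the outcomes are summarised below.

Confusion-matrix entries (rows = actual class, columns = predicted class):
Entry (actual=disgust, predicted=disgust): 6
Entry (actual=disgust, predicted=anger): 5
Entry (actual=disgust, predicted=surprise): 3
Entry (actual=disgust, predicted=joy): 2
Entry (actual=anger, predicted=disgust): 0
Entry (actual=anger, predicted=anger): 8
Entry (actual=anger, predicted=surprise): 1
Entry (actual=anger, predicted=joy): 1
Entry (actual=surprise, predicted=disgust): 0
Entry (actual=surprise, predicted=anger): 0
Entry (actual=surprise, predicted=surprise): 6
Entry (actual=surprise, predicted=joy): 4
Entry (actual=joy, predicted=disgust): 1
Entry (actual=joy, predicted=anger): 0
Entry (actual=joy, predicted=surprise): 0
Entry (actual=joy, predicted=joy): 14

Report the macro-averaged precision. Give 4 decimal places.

0.6848

Per-class precision (TP/(TP+FP)):
  disgust: TP=6, FP=0+0+1=1 → 6/7 = 0.85714
  anger: TP=8, FP=5+0+0=5 → 8/13 = 0.61538
  surprise: TP=6, FP=3+1+0=4 → 6/10 = 0.60000
  joy: TP=14, FP=2+1+4=7 → 14/21 = 0.66667
Macro-precision = mean = (0.85714 + 0.61538 + 0.60000 + 0.66667) / 4 = 0.6848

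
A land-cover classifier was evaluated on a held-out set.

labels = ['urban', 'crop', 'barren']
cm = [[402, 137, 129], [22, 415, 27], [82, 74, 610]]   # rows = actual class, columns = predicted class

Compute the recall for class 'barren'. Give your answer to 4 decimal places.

0.7963

Take TP from the diagonal, FP from the rest of the 'barren' prediction marginal, FN from the rest of the 'barren' actual marginal.
recall = TP/(TP+FN).
barren: TP=610, FN=82+74=156 → 610/766 = 0.79634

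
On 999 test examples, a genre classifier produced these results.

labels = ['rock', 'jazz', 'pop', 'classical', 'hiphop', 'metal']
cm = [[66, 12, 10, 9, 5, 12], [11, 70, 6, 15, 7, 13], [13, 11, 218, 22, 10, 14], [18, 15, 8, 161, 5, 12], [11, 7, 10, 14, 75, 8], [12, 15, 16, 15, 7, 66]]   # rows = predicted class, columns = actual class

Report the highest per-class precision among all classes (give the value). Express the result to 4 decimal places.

Per-class precision (TP/(TP+FP)):
  rock: TP=66, FP=12+10+9+5+12=48 → 66/114 = 0.57895
  jazz: TP=70, FP=11+6+15+7+13=52 → 70/122 = 0.57377
  pop: TP=218, FP=13+11+22+10+14=70 → 218/288 = 0.75694
  classical: TP=161, FP=18+15+8+5+12=58 → 161/219 = 0.73516
  hiphop: TP=75, FP=11+7+10+14+8=50 → 75/125 = 0.60000
  metal: TP=66, FP=12+15+16+15+7=65 → 66/131 = 0.50382
Highest is class 'pop' with precision = 0.7569.

0.7569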